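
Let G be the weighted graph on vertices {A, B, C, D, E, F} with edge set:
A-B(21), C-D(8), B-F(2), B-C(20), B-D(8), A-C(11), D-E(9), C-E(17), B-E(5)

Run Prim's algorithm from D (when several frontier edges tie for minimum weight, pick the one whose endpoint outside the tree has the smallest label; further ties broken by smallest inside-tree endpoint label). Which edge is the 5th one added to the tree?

A-C

Prim, starting at D.
Step 1: frontier [B-D 8, C-D 8, D-E 9] → take B-D (8); add B.
Step 2: frontier [B-F 2, B-E 5, B-C 20, A-B 21, C-D 8, D-E 9] → take B-F (2); add F.
Step 3: frontier [B-E 5, B-C 20, A-B 21, C-D 8, D-E 9] → take B-E (5); add E.
Step 4: frontier [B-C 20, A-B 21, C-D 8, C-E 17] → take C-D (8); add C.
Step 5: frontier [A-B 21, A-C 11] → take A-C (11); add A.
The 5th edge added is A-C.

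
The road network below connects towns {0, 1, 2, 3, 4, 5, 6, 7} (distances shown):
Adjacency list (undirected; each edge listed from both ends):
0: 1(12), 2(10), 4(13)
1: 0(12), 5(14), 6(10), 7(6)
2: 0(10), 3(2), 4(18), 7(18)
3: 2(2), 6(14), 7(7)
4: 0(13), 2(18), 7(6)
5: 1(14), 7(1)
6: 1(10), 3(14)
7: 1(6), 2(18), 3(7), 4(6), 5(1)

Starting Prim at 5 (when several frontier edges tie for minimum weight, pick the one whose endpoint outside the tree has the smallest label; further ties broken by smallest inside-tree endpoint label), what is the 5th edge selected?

Grow the tree from 5 using Prim:
Step 1: cheapest edge leaving the tree is 5—7 (1); add 7.
Step 2: cheapest edge leaving the tree is 1—7 (6); add 1.
Step 3: cheapest edge leaving the tree is 4—7 (6); add 4.
Step 4: cheapest edge leaving the tree is 3—7 (7); add 3.
Step 5: cheapest edge leaving the tree is 2—3 (2); add 2.
Step 6: cheapest edge leaving the tree is 0—2 (10); add 0.
Step 7: cheapest edge leaving the tree is 1—6 (10); add 6.
The 5th edge added is 2—3.

2-3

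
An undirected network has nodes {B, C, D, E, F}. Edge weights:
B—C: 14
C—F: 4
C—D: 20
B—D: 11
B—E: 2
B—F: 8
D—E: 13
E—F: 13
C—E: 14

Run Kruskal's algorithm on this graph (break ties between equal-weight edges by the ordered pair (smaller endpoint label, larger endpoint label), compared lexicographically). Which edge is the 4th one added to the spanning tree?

Kruskal's algorithm — process edges by increasing weight (ties by edge label):
B—E (2): add. Components now {B,E} {C} {D} {F}
C—F (4): add. Components now {B,E} {C,F} {D}
B—F (8): add. Components now {B,C,E,F} {D}
B—D (11): add. Components now {B,C,D,E,F}
The 4th edge added is B—D.

B-D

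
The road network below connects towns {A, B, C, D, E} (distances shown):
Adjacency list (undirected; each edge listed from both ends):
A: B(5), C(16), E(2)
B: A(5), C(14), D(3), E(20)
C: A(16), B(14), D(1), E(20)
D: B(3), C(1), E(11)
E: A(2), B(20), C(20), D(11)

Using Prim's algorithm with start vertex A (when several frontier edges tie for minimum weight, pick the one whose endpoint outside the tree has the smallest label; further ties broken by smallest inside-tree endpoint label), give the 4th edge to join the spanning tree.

C-D

Prim's algorithm from A:
Step 1: frontier [A—E 2, A—B 5, A—C 16] → take A—E (2); add E.
Step 2: frontier [A—B 5, A—C 16, D—E 11, B—E 20, C—E 20] → take A—B (5); add B.
Step 3: frontier [A—C 16, B—D 3, B—C 14, D—E 11, C—E 20] → take B—D (3); add D.
Step 4: frontier [A—C 16, B—C 14, C—D 1, C—E 20] → take C—D (1); add C.
The 4th edge added is C—D.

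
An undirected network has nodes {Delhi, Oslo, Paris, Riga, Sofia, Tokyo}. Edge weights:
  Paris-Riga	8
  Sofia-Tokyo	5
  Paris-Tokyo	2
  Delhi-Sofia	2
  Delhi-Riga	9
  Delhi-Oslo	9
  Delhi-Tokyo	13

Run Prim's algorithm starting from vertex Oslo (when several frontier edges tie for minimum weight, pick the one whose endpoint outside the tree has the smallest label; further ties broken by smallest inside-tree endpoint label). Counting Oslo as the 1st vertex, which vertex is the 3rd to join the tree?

Sofia

Prim, starting at Oslo.
Step 1: frontier [Delhi-Oslo 9] → take Delhi-Oslo (9); add Delhi.
Step 2: frontier [Delhi-Sofia 2, Delhi-Riga 9, Delhi-Tokyo 13] → take Delhi-Sofia (2); add Sofia.
Step 3: frontier [Delhi-Riga 9, Delhi-Tokyo 13, Sofia-Tokyo 5] → take Sofia-Tokyo (5); add Tokyo.
Step 4: frontier [Delhi-Riga 9, Paris-Tokyo 2] → take Paris-Tokyo (2); add Paris.
Step 5: frontier [Delhi-Riga 9, Paris-Riga 8] → take Paris-Riga (8); add Riga.
Vertex order: Oslo, Delhi, Sofia, Tokyo, Paris, Riga. The 3rd vertex is Sofia.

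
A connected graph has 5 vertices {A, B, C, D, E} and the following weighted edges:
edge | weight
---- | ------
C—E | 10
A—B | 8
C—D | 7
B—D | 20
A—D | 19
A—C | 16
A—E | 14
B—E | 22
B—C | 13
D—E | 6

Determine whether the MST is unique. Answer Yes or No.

Yes

Kruskal: consider edges lightest-first.
D—E (6): add — endpoints in different components.
C—D (7): add — endpoints in different components.
A—B (8): add — endpoints in different components.
C—E (10): skip — C and E already connected.
B—C (13): add — endpoints in different components.
Every non-tree edge has weight strictly greater than the heaviest edge on the tree path between its endpoints, so the MST is unique.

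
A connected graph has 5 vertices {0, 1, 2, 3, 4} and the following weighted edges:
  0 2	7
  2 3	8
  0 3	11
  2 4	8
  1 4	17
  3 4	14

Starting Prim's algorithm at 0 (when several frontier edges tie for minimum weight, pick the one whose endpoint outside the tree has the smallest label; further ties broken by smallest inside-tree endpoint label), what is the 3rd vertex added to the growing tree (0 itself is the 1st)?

3

Prim, starting at 0.
Step 1: frontier [0 2 7, 0 3 11] → take 0 2 (7); add 2.
Step 2: frontier [0 3 11, 2 3 8, 2 4 8] → take 2 3 (8); add 3.
Step 3: frontier [2 4 8, 3 4 14] → take 2 4 (8); add 4.
Step 4: frontier [1 4 17] → take 1 4 (17); add 1.
Vertex order: 0, 2, 3, 4, 1. The 3rd vertex is 3.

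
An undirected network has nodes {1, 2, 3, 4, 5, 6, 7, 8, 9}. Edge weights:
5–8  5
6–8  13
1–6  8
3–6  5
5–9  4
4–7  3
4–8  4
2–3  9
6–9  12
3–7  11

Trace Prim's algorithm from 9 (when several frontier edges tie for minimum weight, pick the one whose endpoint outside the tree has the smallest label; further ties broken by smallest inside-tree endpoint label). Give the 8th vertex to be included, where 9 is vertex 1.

1

Prim's algorithm from 9:
Step 1: frontier [5–9 4, 6–9 12] → take 5–9 (4); add 5.
Step 2: frontier [5–8 5, 6–9 12] → take 5–8 (5); add 8.
Step 3: frontier [4–8 4, 6–8 13, 6–9 12] → take 4–8 (4); add 4.
Step 4: frontier [4–7 3, 6–8 13, 6–9 12] → take 4–7 (3); add 7.
Step 5: frontier [3–7 11, 6–8 13, 6–9 12] → take 3–7 (11); add 3.
Step 6: frontier [3–6 5, 2–3 9, 6–8 13, 6–9 12] → take 3–6 (5); add 6.
Step 7: frontier [2–3 9, 1–6 8] → take 1–6 (8); add 1.
Step 8: frontier [2–3 9] → take 2–3 (9); add 2.
Vertex order: 9, 5, 8, 4, 7, 3, 6, 1, 2. The 8th vertex is 1.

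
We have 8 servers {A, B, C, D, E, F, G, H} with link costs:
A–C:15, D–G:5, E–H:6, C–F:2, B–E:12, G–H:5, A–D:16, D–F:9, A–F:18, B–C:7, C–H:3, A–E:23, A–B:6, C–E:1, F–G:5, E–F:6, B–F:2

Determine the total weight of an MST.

Grow the tree from F using Prim:
Step 1: cheapest edge leaving the tree is B–F (2); add B.
Step 2: cheapest edge leaving the tree is C–F (2); add C.
Step 3: cheapest edge leaving the tree is C–E (1); add E.
Step 4: cheapest edge leaving the tree is C–H (3); add H.
Step 5: cheapest edge leaving the tree is F–G (5); add G.
Step 6: cheapest edge leaving the tree is D–G (5); add D.
Step 7: cheapest edge leaving the tree is A–B (6); add A.
MST edges: B–F, C–F, C–E, C–H, F–G, D–G, A–B; total weight 2+2+1+3+5+5+6 = 24.

24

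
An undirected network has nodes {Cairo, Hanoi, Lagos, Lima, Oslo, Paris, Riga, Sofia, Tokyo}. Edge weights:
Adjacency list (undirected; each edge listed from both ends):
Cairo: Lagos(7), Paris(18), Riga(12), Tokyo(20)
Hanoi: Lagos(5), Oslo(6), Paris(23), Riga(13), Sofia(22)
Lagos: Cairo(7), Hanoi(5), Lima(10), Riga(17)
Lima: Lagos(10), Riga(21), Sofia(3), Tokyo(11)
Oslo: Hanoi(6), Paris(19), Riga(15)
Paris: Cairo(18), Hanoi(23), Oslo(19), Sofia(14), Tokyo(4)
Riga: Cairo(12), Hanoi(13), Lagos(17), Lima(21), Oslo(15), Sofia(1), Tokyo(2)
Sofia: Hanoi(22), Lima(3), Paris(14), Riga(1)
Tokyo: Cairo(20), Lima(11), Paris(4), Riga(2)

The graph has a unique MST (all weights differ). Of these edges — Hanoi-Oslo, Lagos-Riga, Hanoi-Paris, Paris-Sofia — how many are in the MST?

Kruskal: consider edges lightest-first.
Riga-Sofia (1): add — endpoints in different components.
Riga-Tokyo (2): add — endpoints in different components.
Lima-Sofia (3): add — endpoints in different components.
Paris-Tokyo (4): add — endpoints in different components.
Hanoi-Lagos (5): add — endpoints in different components.
Hanoi-Oslo (6): add — endpoints in different components.
Cairo-Lagos (7): add — endpoints in different components.
Lagos-Lima (10): add — endpoints in different components.
MST edge set: {Riga-Sofia, Riga-Tokyo, Lima-Sofia, Paris-Tokyo, Hanoi-Lagos, Hanoi-Oslo, Cairo-Lagos, Lagos-Lima}.
Of the listed edges, {Hanoi-Oslo} are in the MST → 1.

1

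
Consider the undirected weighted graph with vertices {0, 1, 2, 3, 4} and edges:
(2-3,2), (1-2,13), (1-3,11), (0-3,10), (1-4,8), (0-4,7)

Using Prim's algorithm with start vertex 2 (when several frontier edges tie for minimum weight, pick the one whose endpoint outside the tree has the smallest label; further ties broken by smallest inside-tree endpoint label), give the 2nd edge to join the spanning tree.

0-3

Grow the tree from 2 using Prim:
Step 1: cheapest edge leaving the tree is 2-3 (2); add 3.
Step 2: cheapest edge leaving the tree is 0-3 (10); add 0.
Step 3: cheapest edge leaving the tree is 0-4 (7); add 4.
Step 4: cheapest edge leaving the tree is 1-4 (8); add 1.
The 2nd edge added is 0-3.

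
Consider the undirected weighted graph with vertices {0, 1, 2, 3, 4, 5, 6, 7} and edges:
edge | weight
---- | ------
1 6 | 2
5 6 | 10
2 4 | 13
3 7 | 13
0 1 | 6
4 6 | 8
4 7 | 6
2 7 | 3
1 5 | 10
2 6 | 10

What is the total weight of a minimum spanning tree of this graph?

48

Sort edges by weight, then run Kruskal:
1 6 (2): add — endpoints in different components.
2 7 (3): add — endpoints in different components.
0 1 (6): add — endpoints in different components.
4 7 (6): add — endpoints in different components.
4 6 (8): add — endpoints in different components.
1 5 (10): add — endpoints in different components.
2 6 (10): skip — 2 and 6 already connected.
5 6 (10): skip — 5 and 6 already connected.
2 4 (13): skip — 2 and 4 already connected.
3 7 (13): add — endpoints in different components.
MST edges: 1 6, 2 7, 0 1, 4 7, 4 6, 1 5, 3 7; total weight 2+3+6+6+8+10+13 = 48.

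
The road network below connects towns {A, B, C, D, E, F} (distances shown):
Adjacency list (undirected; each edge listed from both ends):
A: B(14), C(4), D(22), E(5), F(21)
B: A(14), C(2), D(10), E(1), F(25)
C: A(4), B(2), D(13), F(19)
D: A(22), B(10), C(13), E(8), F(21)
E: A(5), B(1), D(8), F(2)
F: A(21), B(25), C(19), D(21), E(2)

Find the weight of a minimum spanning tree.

17

Prim's algorithm from F:
Step 1: cheapest edge leaving the tree is E—F (2); add E.
Step 2: cheapest edge leaving the tree is B—E (1); add B.
Step 3: cheapest edge leaving the tree is B—C (2); add C.
Step 4: cheapest edge leaving the tree is A—C (4); add A.
Step 5: cheapest edge leaving the tree is D—E (8); add D.
MST edges: E—F, B—E, B—C, A—C, D—E; total weight 2+1+2+4+8 = 17.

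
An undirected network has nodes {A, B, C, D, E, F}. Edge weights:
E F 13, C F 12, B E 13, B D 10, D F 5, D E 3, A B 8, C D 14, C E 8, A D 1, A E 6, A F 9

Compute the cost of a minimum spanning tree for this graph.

25

Kruskal's algorithm — process edges by increasing weight (ties by edge label):
A D (1): add. Components now {A,D} {B} {C} {E} {F}
D E (3): add. Components now {A,D,E} {B} {C} {F}
D F (5): add. Components now {A,D,E,F} {B} {C}
A E (6): skip — A and E already connected.
A B (8): add. Components now {A,B,D,E,F} {C}
C E (8): add. Components now {A,B,C,D,E,F}
MST edges: A D, D E, D F, A B, C E; total weight 1+3+5+8+8 = 25.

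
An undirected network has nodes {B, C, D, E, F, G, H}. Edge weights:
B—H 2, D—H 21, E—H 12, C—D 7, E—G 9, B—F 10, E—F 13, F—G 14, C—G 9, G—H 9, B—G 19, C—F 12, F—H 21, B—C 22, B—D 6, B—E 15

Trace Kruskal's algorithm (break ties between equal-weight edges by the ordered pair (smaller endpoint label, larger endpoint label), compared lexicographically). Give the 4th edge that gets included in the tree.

Kruskal's algorithm — process edges by increasing weight (ties by edge label):
B—H (2): add. Components now {B,H} {C} {D} {E} {F} {G}
B—D (6): add. Components now {B,D,H} {C} {E} {F} {G}
C—D (7): add. Components now {B,C,D,H} {E} {F} {G}
C—G (9): add. Components now {B,C,D,G,H} {E} {F}
E—G (9): add. Components now {B,C,D,E,G,H} {F}
G—H (9): skip — G and H already connected.
B—F (10): add. Components now {B,C,D,E,F,G,H}
The 4th edge added is C—G.

C-G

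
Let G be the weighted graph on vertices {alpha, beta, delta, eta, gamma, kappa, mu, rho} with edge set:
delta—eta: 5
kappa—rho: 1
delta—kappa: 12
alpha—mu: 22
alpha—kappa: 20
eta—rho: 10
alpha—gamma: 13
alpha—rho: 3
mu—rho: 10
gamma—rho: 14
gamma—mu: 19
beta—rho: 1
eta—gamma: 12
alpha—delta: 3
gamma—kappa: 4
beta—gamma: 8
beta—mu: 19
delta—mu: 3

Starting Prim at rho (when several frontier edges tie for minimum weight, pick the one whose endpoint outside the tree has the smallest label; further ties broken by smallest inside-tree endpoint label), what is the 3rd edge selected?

alpha-rho

Grow the tree from rho using Prim:
Step 1: cheapest edge leaving the tree is beta—rho (1); add beta.
Step 2: cheapest edge leaving the tree is kappa—rho (1); add kappa.
Step 3: cheapest edge leaving the tree is alpha—rho (3); add alpha.
Step 4: cheapest edge leaving the tree is alpha—delta (3); add delta.
Step 5: cheapest edge leaving the tree is delta—mu (3); add mu.
Step 6: cheapest edge leaving the tree is gamma—kappa (4); add gamma.
Step 7: cheapest edge leaving the tree is delta—eta (5); add eta.
The 3rd edge added is alpha—rho.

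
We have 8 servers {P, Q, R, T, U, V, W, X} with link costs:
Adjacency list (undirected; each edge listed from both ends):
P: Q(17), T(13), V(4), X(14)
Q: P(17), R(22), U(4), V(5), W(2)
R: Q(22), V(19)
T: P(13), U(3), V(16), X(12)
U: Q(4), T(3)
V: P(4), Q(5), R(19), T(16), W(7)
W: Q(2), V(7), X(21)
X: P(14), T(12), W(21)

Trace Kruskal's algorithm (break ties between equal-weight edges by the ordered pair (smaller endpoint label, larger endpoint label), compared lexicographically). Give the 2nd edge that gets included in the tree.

Sort edges by weight, then run Kruskal:
Q—W (2): add — endpoints in different components.
T—U (3): add — endpoints in different components.
P—V (4): add — endpoints in different components.
Q—U (4): add — endpoints in different components.
Q—V (5): add — endpoints in different components.
V—W (7): skip — W and V already connected.
T—X (12): add — endpoints in different components.
P—T (13): skip — P and T already connected.
P—X (14): skip — P and X already connected.
T—V (16): skip — T and V already connected.
P—Q (17): skip — P and Q already connected.
R—V (19): add — endpoints in different components.
The 2nd edge added is T—U.

T-U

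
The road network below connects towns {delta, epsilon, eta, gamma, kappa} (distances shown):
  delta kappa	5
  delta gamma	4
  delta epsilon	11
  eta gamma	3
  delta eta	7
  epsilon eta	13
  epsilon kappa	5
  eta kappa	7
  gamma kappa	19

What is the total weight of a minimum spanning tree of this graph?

Prim's algorithm from epsilon:
Step 1: frontier [epsilon kappa 5, delta epsilon 11, epsilon eta 13] → take epsilon kappa (5); add kappa.
Step 2: frontier [delta epsilon 11, epsilon eta 13, delta kappa 5, eta kappa 7, gamma kappa 19] → take delta kappa (5); add delta.
Step 3: frontier [delta gamma 4, delta eta 7, epsilon eta 13, eta kappa 7, gamma kappa 19] → take delta gamma (4); add gamma.
Step 4: frontier [delta eta 7, epsilon eta 13, eta gamma 3, eta kappa 7] → take eta gamma (3); add eta.
MST edges: epsilon kappa, delta kappa, delta gamma, eta gamma; total weight 5+5+4+3 = 17.

17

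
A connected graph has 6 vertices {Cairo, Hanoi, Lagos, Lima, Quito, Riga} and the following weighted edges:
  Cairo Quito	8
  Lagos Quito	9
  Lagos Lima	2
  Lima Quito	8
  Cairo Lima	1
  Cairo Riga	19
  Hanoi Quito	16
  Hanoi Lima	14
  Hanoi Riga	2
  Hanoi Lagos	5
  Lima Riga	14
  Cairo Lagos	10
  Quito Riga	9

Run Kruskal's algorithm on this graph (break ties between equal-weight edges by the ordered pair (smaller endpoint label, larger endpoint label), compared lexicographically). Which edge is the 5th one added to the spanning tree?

Cairo-Quito

Kruskal's algorithm — process edges by increasing weight (ties by edge label):
Cairo Lima (1): add — endpoints in different components.
Hanoi Riga (2): add — endpoints in different components.
Lagos Lima (2): add — endpoints in different components.
Hanoi Lagos (5): add — endpoints in different components.
Cairo Quito (8): add — endpoints in different components.
The 5th edge added is Cairo Quito.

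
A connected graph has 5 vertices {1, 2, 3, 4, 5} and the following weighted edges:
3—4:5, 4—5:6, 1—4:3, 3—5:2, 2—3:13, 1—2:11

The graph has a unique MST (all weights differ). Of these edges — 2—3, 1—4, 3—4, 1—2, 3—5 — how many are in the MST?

4

Kruskal's algorithm — process edges by increasing weight (ties by edge label):
3—5 (2): add. Components now {1} {2} {3,5} {4}
1—4 (3): add. Components now {1,4} {2} {3,5}
3—4 (5): add. Components now {1,3,4,5} {2}
4—5 (6): skip — 4 and 5 already connected.
1—2 (11): add. Components now {1,2,3,4,5}
MST edge set: {3—5, 1—4, 3—4, 1—2}.
Of the listed edges, {1—4, 3—4, 1—2, 3—5} are in the MST → 4.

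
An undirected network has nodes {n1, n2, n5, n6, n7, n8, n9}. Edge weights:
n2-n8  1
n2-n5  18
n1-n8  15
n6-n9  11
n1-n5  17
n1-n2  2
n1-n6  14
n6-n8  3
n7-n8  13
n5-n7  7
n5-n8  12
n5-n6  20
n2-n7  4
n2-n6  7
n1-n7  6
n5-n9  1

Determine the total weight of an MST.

18

Grow the tree from n1 using Prim:
Step 1: cheapest edge leaving the tree is n1-n2 (2); add n2.
Step 2: cheapest edge leaving the tree is n2-n8 (1); add n8.
Step 3: cheapest edge leaving the tree is n6-n8 (3); add n6.
Step 4: cheapest edge leaving the tree is n2-n7 (4); add n7.
Step 5: cheapest edge leaving the tree is n5-n7 (7); add n5.
Step 6: cheapest edge leaving the tree is n5-n9 (1); add n9.
MST edges: n1-n2, n2-n8, n6-n8, n2-n7, n5-n7, n5-n9; total weight 2+1+3+4+7+1 = 18.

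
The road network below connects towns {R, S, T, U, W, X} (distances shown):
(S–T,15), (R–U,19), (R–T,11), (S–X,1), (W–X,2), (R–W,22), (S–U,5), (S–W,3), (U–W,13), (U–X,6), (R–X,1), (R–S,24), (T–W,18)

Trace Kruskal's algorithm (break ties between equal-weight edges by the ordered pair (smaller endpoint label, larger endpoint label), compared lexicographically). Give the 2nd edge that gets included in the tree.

Sort edges by weight, then run Kruskal:
R–X (1): add. Components now {T} {W} {S} {R,X} {U}
S–X (1): add. Components now {T} {W} {R,S,X} {U}
W–X (2): add. Components now {T} {R,S,W,X} {U}
S–W (3): skip — W and S already connected.
S–U (5): add. Components now {T} {R,S,U,W,X}
U–X (6): skip — X and U already connected.
R–T (11): add. Components now {R,S,T,U,W,X}
The 2nd edge added is S–X.

S-X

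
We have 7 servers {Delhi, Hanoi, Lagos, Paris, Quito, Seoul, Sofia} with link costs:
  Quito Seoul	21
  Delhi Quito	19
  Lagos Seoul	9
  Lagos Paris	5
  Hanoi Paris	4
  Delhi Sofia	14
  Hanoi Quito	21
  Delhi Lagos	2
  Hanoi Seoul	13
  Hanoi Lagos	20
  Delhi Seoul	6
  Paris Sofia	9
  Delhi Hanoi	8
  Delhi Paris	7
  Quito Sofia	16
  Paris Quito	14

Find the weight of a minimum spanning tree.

40

Kruskal's algorithm — process edges by increasing weight (ties by edge label):
Delhi Lagos (2): add. Components now {Paris} {Hanoi} {Sofia} {Seoul} {Delhi,Lagos} {Quito}
Hanoi Paris (4): add. Components now {Hanoi,Paris} {Sofia} {Seoul} {Delhi,Lagos} {Quito}
Lagos Paris (5): add. Components now {Delhi,Hanoi,Lagos,Paris} {Sofia} {Seoul} {Quito}
Delhi Seoul (6): add. Components now {Delhi,Hanoi,Lagos,Paris,Seoul} {Sofia} {Quito}
Delhi Paris (7): skip — Paris and Delhi already connected.
Delhi Hanoi (8): skip — Hanoi and Delhi already connected.
Lagos Seoul (9): skip — Seoul and Lagos already connected.
Paris Sofia (9): add. Components now {Delhi,Hanoi,Lagos,Paris,Seoul,Sofia} {Quito}
Hanoi Seoul (13): skip — Hanoi and Seoul already connected.
Delhi Sofia (14): skip — Sofia and Delhi already connected.
Paris Quito (14): add. Components now {Delhi,Hanoi,Lagos,Paris,Quito,Seoul,Sofia}
MST edges: Delhi Lagos, Hanoi Paris, Lagos Paris, Delhi Seoul, Paris Sofia, Paris Quito; total weight 2+4+5+6+9+14 = 40.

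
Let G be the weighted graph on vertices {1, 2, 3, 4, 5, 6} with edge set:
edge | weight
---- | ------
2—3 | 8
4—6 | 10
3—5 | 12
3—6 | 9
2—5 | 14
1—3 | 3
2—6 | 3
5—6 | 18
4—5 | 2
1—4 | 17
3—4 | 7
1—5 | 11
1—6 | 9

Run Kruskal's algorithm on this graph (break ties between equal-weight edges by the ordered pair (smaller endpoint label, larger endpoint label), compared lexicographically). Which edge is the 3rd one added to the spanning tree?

2-6

Sort edges by weight, then run Kruskal:
4—5 (2): add — endpoints in different components.
1—3 (3): add — endpoints in different components.
2—6 (3): add — endpoints in different components.
3—4 (7): add — endpoints in different components.
2—3 (8): add — endpoints in different components.
The 3rd edge added is 2—6.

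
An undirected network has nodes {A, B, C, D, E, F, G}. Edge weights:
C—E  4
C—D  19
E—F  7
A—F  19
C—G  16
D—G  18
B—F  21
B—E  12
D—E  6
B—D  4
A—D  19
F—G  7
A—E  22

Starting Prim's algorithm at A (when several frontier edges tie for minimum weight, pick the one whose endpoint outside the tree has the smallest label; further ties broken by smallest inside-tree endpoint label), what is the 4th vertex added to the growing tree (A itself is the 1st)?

Prim, starting at A.
Step 1: cheapest edge leaving the tree is A—D (19); add D.
Step 2: cheapest edge leaving the tree is B—D (4); add B.
Step 3: cheapest edge leaving the tree is D—E (6); add E.
Step 4: cheapest edge leaving the tree is C—E (4); add C.
Step 5: cheapest edge leaving the tree is E—F (7); add F.
Step 6: cheapest edge leaving the tree is F—G (7); add G.
Vertex order: A, D, B, E, C, F, G. The 4th vertex is E.

E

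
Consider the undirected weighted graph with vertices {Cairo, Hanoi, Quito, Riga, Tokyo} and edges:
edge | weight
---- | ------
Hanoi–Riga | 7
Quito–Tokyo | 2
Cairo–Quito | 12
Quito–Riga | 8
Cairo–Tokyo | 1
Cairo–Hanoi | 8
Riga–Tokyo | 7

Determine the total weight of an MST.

17

Prim, starting at Tokyo.
Step 1: frontier [Cairo–Tokyo 1, Quito–Tokyo 2, Riga–Tokyo 7] → take Cairo–Tokyo (1); add Cairo.
Step 2: frontier [Cairo–Hanoi 8, Cairo–Quito 12, Quito–Tokyo 2, Riga–Tokyo 7] → take Quito–Tokyo (2); add Quito.
Step 3: frontier [Cairo–Hanoi 8, Quito–Riga 8, Riga–Tokyo 7] → take Riga–Tokyo (7); add Riga.
Step 4: frontier [Cairo–Hanoi 8, Hanoi–Riga 7] → take Hanoi–Riga (7); add Hanoi.
MST edges: Cairo–Tokyo, Quito–Tokyo, Riga–Tokyo, Hanoi–Riga; total weight 1+2+7+7 = 17.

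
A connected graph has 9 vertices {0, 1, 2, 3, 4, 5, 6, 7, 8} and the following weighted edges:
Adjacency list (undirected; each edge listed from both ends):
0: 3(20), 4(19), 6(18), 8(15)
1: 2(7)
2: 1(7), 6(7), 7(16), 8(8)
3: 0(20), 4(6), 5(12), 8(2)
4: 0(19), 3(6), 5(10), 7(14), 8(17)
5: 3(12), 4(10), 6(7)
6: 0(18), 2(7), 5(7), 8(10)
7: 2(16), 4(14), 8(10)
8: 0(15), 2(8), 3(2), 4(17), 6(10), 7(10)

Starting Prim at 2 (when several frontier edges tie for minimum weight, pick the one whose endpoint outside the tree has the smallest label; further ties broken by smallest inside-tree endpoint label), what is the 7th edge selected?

Prim's algorithm from 2:
Step 1: cheapest edge leaving the tree is 1—2 (7); add 1.
Step 2: cheapest edge leaving the tree is 2—6 (7); add 6.
Step 3: cheapest edge leaving the tree is 5—6 (7); add 5.
Step 4: cheapest edge leaving the tree is 2—8 (8); add 8.
Step 5: cheapest edge leaving the tree is 3—8 (2); add 3.
Step 6: cheapest edge leaving the tree is 3—4 (6); add 4.
Step 7: cheapest edge leaving the tree is 7—8 (10); add 7.
Step 8: cheapest edge leaving the tree is 0—8 (15); add 0.
The 7th edge added is 7—8.

7-8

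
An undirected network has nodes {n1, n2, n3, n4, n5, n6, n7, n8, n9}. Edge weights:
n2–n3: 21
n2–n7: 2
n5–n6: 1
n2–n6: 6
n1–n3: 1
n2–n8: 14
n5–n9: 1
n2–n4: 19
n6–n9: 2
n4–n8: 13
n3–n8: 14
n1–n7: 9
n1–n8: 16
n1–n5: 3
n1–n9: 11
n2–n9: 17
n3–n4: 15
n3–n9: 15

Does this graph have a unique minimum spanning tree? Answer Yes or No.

Kruskal's algorithm — process edges by increasing weight (ties by edge label):
n1–n3 (1): add — endpoints in different components.
n5–n6 (1): add — endpoints in different components.
n5–n9 (1): add — endpoints in different components.
n2–n7 (2): add — endpoints in different components.
n6–n9 (2): skip — n9 and n6 already connected.
n1–n5 (3): add — endpoints in different components.
n2–n6 (6): add — endpoints in different components.
n1–n7 (9): skip — n1 and n7 already connected.
n1–n9 (11): skip — n9 and n1 already connected.
n4–n8 (13): add — endpoints in different components.
n2–n8 (14): add — endpoints in different components.
Non-tree edge n3–n8 has weight 14, equal to the heaviest edge on its tree cycle — swapping gives another MST of the same weight. Not unique.

No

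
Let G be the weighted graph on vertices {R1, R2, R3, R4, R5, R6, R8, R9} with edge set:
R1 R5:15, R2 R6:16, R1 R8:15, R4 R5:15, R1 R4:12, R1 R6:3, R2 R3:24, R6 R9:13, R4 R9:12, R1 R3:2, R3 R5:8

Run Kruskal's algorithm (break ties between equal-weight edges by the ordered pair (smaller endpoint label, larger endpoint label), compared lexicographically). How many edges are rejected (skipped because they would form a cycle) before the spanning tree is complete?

Kruskal's algorithm — process edges by increasing weight (ties by edge label):
R1 R3 (2): add — endpoints in different components.
R1 R6 (3): add — endpoints in different components.
R3 R5 (8): add — endpoints in different components.
R1 R4 (12): add — endpoints in different components.
R4 R9 (12): add — endpoints in different components.
R6 R9 (13): skip — R9 and R6 already connected.
R1 R5 (15): skip — R5 and R1 already connected.
R1 R8 (15): add — endpoints in different components.
R4 R5 (15): skip — R5 and R4 already connected.
R2 R6 (16): add — endpoints in different components.
Edges rejected before the tree was complete: 3.

3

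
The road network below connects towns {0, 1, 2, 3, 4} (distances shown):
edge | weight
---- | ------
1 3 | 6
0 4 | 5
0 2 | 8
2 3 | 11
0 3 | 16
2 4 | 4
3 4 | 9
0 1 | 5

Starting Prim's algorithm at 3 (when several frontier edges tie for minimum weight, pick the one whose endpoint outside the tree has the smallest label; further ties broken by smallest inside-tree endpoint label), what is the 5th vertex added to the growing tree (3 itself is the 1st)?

Prim, starting at 3.
Step 1: frontier [1 3 6, 3 4 9, 2 3 11, 0 3 16] → take 1 3 (6); add 1.
Step 2: frontier [0 1 5, 3 4 9, 2 3 11, 0 3 16] → take 0 1 (5); add 0.
Step 3: frontier [0 4 5, 0 2 8, 3 4 9, 2 3 11] → take 0 4 (5); add 4.
Step 4: frontier [0 2 8, 2 3 11, 2 4 4] → take 2 4 (4); add 2.
Vertex order: 3, 1, 0, 4, 2. The 5th vertex is 2.

2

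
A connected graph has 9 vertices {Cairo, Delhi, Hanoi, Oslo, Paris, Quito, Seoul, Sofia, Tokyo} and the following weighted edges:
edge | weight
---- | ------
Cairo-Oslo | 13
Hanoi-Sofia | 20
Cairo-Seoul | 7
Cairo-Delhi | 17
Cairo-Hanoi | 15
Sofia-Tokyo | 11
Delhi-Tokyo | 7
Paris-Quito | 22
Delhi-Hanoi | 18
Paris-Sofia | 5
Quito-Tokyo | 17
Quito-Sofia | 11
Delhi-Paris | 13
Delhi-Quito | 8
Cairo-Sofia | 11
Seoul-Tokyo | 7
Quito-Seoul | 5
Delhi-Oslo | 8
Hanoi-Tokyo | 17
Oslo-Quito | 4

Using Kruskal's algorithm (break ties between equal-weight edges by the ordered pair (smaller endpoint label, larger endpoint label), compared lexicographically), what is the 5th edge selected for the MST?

Kruskal's algorithm — process edges by increasing weight (ties by edge label):
Oslo-Quito (4): add — endpoints in different components.
Paris-Sofia (5): add — endpoints in different components.
Quito-Seoul (5): add — endpoints in different components.
Cairo-Seoul (7): add — endpoints in different components.
Delhi-Tokyo (7): add — endpoints in different components.
Seoul-Tokyo (7): add — endpoints in different components.
Delhi-Oslo (8): skip — Delhi and Oslo already connected.
Delhi-Quito (8): skip — Quito and Delhi already connected.
Cairo-Sofia (11): add — endpoints in different components.
Quito-Sofia (11): skip — Sofia and Quito already connected.
Sofia-Tokyo (11): skip — Tokyo and Sofia already connected.
Cairo-Oslo (13): skip — Cairo and Oslo already connected.
Delhi-Paris (13): skip — Paris and Delhi already connected.
Cairo-Hanoi (15): add — endpoints in different components.
The 5th edge added is Delhi-Tokyo.

Delhi-Tokyo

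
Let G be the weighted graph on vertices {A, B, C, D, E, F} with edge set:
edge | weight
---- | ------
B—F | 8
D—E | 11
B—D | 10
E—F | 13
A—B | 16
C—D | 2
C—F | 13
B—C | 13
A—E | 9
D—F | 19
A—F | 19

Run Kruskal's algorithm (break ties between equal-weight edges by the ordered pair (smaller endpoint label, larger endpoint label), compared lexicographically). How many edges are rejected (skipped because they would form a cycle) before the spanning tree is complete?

Kruskal: consider edges lightest-first.
C—D (2): add. Components now {A} {B} {C,D} {E} {F}
B—F (8): add. Components now {A} {B,F} {C,D} {E}
A—E (9): add. Components now {A,E} {B,F} {C,D}
B—D (10): add. Components now {A,E} {B,C,D,F}
D—E (11): add. Components now {A,B,C,D,E,F}
Edges rejected before the tree was complete: 0.

0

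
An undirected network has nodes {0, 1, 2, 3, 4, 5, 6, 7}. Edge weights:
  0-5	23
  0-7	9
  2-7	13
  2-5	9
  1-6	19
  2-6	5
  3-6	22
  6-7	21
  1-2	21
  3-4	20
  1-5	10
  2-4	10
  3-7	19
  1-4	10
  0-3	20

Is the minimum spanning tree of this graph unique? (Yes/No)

Kruskal: consider edges lightest-first.
2-6 (5): add — endpoints in different components.
0-7 (9): add — endpoints in different components.
2-5 (9): add — endpoints in different components.
1-4 (10): add — endpoints in different components.
1-5 (10): add — endpoints in different components.
2-4 (10): skip — 2 and 4 already connected.
2-7 (13): add — endpoints in different components.
1-6 (19): skip — 1 and 6 already connected.
3-7 (19): add — endpoints in different components.
Non-tree edge 2-4 has weight 10, equal to the heaviest edge on its tree cycle — swapping gives another MST of the same weight. Not unique.

No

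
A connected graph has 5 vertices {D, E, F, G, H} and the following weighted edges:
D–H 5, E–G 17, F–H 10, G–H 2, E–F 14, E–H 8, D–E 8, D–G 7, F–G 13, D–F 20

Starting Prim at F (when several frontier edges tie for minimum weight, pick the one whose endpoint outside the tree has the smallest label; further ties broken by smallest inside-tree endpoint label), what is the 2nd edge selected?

Prim's algorithm from F:
Step 1: cheapest edge leaving the tree is F–H (10); add H.
Step 2: cheapest edge leaving the tree is G–H (2); add G.
Step 3: cheapest edge leaving the tree is D–H (5); add D.
Step 4: cheapest edge leaving the tree is D–E (8); add E.
The 2nd edge added is G–H.

G-H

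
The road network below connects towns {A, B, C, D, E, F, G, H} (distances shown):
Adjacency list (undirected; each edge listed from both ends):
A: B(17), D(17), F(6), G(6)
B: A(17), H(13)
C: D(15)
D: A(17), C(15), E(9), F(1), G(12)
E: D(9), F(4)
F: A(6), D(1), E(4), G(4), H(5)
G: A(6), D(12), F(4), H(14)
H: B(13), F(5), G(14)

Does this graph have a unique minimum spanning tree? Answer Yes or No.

Kruskal: consider edges lightest-first.
D—F (1): add — endpoints in different components.
E—F (4): add — endpoints in different components.
F—G (4): add — endpoints in different components.
F—H (5): add — endpoints in different components.
A—F (6): add — endpoints in different components.
A—G (6): skip — A and G already connected.
D—E (9): skip — D and E already connected.
D—G (12): skip — D and G already connected.
B—H (13): add — endpoints in different components.
G—H (14): skip — G and H already connected.
C—D (15): add — endpoints in different components.
Non-tree edge A—G has weight 6, equal to the heaviest edge on its tree cycle — swapping gives another MST of the same weight. Not unique.

No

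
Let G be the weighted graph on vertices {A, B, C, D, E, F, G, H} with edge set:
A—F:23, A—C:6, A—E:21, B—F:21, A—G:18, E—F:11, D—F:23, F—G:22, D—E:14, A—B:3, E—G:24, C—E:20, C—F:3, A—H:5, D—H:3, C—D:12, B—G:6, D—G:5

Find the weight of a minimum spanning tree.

Kruskal: consider edges lightest-first.
A—B (3): add — endpoints in different components.
C—F (3): add — endpoints in different components.
D—H (3): add — endpoints in different components.
A—H (5): add — endpoints in different components.
D—G (5): add — endpoints in different components.
A—C (6): add — endpoints in different components.
B—G (6): skip — B and G already connected.
E—F (11): add — endpoints in different components.
MST edges: A—B, C—F, D—H, A—H, D—G, A—C, E—F; total weight 3+3+3+5+5+6+11 = 36.

36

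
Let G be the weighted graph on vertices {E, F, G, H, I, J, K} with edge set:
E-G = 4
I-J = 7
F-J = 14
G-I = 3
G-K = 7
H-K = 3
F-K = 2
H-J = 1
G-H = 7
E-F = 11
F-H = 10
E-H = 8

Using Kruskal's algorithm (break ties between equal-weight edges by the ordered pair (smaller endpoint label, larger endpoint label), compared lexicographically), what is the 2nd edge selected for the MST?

Kruskal: consider edges lightest-first.
H-J (1): add. Components now {E} {F} {G} {H,J} {I} {K}
F-K (2): add. Components now {E} {F,K} {G} {H,J} {I}
G-I (3): add. Components now {E} {F,K} {G,I} {H,J}
H-K (3): add. Components now {E} {F,H,J,K} {G,I}
E-G (4): add. Components now {E,G,I} {F,H,J,K}
G-H (7): add. Components now {E,F,G,H,I,J,K}
The 2nd edge added is F-K.

F-K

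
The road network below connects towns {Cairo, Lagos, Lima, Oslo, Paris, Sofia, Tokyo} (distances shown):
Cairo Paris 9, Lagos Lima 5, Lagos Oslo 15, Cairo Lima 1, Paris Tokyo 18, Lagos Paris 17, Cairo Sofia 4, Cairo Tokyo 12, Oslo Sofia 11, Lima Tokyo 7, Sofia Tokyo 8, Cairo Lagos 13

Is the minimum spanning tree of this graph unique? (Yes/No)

Yes

Sort edges by weight, then run Kruskal:
Cairo Lima (1): add — endpoints in different components.
Cairo Sofia (4): add — endpoints in different components.
Lagos Lima (5): add — endpoints in different components.
Lima Tokyo (7): add — endpoints in different components.
Sofia Tokyo (8): skip — Tokyo and Sofia already connected.
Cairo Paris (9): add — endpoints in different components.
Oslo Sofia (11): add — endpoints in different components.
Every non-tree edge has weight strictly greater than the heaviest edge on the tree path between its endpoints, so the MST is unique.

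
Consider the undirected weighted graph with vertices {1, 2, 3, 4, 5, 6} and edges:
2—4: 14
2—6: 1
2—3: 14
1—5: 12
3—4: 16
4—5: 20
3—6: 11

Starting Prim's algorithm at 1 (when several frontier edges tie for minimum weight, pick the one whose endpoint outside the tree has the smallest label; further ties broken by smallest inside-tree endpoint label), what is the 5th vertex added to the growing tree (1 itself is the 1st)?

6

Prim's algorithm from 1:
Step 1: frontier [1—5 12] → take 1—5 (12); add 5.
Step 2: frontier [4—5 20] → take 4—5 (20); add 4.
Step 3: frontier [2—4 14, 3—4 16] → take 2—4 (14); add 2.
Step 4: frontier [2—6 1, 2—3 14, 3—4 16] → take 2—6 (1); add 6.
Step 5: frontier [2—3 14, 3—4 16, 3—6 11] → take 3—6 (11); add 3.
Vertex order: 1, 5, 4, 2, 6, 3. The 5th vertex is 6.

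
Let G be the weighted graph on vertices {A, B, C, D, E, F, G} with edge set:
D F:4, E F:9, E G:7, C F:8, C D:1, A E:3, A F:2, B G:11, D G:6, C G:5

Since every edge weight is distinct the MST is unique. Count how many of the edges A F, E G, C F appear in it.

Sort edges by weight, then run Kruskal:
C D (1): add — endpoints in different components.
A F (2): add — endpoints in different components.
A E (3): add — endpoints in different components.
D F (4): add — endpoints in different components.
C G (5): add — endpoints in different components.
D G (6): skip — D and G already connected.
E G (7): skip — E and G already connected.
C F (8): skip — C and F already connected.
E F (9): skip — E and F already connected.
B G (11): add — endpoints in different components.
MST edge set: {C D, A F, A E, D F, C G, B G}.
Of the listed edges, {A F} are in the MST → 1.

1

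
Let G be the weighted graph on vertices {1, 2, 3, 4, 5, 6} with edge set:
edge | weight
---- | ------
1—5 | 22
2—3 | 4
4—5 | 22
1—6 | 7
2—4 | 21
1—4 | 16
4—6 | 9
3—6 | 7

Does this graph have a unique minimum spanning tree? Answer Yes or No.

Kruskal's algorithm — process edges by increasing weight (ties by edge label):
2—3 (4): add — endpoints in different components.
1—6 (7): add — endpoints in different components.
3—6 (7): add — endpoints in different components.
4—6 (9): add — endpoints in different components.
1—4 (16): skip — 1 and 4 already connected.
2—4 (21): skip — 2 and 4 already connected.
1—5 (22): add — endpoints in different components.
Non-tree edge 4—5 has weight 22, equal to the heaviest edge on its tree cycle — swapping gives another MST of the same weight. Not unique.

No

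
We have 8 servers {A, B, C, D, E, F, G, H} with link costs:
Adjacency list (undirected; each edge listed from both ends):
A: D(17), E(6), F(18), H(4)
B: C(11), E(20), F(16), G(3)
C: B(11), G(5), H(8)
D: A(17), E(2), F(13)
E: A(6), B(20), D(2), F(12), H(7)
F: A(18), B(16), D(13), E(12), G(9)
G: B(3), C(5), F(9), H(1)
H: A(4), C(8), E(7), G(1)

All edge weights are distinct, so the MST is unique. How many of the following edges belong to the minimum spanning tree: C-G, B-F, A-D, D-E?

2

Kruskal's algorithm — process edges by increasing weight (ties by edge label):
G-H (1): add — endpoints in different components.
D-E (2): add — endpoints in different components.
B-G (3): add — endpoints in different components.
A-H (4): add — endpoints in different components.
C-G (5): add — endpoints in different components.
A-E (6): add — endpoints in different components.
E-H (7): skip — E and H already connected.
C-H (8): skip — C and H already connected.
F-G (9): add — endpoints in different components.
MST edge set: {G-H, D-E, B-G, A-H, C-G, A-E, F-G}.
Of the listed edges, {C-G, D-E} are in the MST → 2.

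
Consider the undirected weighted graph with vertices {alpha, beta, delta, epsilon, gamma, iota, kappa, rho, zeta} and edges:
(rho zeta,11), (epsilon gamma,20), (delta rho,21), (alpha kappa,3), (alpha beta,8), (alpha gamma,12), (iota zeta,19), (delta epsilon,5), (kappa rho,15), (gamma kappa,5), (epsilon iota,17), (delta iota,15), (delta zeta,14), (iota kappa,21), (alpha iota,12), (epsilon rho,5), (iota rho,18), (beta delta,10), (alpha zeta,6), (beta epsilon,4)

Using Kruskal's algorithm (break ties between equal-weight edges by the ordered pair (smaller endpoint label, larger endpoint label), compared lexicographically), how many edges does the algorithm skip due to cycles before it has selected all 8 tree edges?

Kruskal: consider edges lightest-first.
alpha kappa (3): add — endpoints in different components.
beta epsilon (4): add — endpoints in different components.
delta epsilon (5): add — endpoints in different components.
epsilon rho (5): add — endpoints in different components.
gamma kappa (5): add — endpoints in different components.
alpha zeta (6): add — endpoints in different components.
alpha beta (8): add — endpoints in different components.
beta delta (10): skip — delta and beta already connected.
rho zeta (11): skip — rho and zeta already connected.
alpha gamma (12): skip — alpha and gamma already connected.
alpha iota (12): add — endpoints in different components.
Edges rejected before the tree was complete: 3.

3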